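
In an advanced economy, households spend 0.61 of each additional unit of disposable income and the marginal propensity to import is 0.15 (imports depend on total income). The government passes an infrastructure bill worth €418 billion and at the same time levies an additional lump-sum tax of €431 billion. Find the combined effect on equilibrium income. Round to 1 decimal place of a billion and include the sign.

Expenditure multiplier = 1/(1 − c + m) = 1/(1 − 0.61 + 0.15) = 1/0.54 ≈ 1.852.
ΔG contributes k·ΔG = (+€418 billion) / 0.54 ≈ +€774.1 billion.
ΔT of +€431 billion changes first-round spending by −c·ΔT = −€262.91 billion, contributing k·(−c·ΔT) = (−€262.91 billion) / 0.54 ≈ −€486.9 billion.
Net ΔY = k(ΔG − c·ΔT) = (+€155.09 billion) / 0.54 ≈ +€287.2 billion.

+€287.2 billion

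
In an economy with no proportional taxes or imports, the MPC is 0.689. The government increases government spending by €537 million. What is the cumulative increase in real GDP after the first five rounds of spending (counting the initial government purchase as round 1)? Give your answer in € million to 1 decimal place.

Round 1 adds ΔG = €537 million; each later round is MPC = 0.689 times the previous.
After 5 rounds: 537 + 369.993 + 254.925177 + 175.643446953 + 121.018334950617 = ΔG·(1 − c^5)/(1 − c) = 537 × (1 − 0.155273059182449)/0.311 ≈ €1,458.6 million.

€1,458.6 million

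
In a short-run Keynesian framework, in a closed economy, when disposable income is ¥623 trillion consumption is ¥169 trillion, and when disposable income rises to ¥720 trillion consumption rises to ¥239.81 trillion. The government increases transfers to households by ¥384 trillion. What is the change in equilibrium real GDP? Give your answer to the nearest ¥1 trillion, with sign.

+¥1,038 trillion

MPC = ΔC/ΔYd = (239.81 − 169)/(720 − 623) = 70.81/97 = 0.73.
The transfer change shifts disposable income by +¥384 trillion, so first-round consumption changes by c·ΔTR = 0.73 × (+¥384 trillion) = +¥280.32 trillion.
Expenditure multiplier = 1/(1 − MPC) = 1/(1 − 0.73) = 1/0.27 ≈ 3.704.
The transfer multiplier is c × k ≈ 2.704, so ΔY = k × (c·ΔTR) = (+¥280.32 trillion) / 0.27 ≈ +¥1,038 trillion.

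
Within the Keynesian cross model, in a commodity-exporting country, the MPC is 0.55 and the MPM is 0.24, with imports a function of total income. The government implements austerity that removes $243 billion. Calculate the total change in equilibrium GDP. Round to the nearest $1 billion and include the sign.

Spending multiplier = 1/(1 − c + m) = 1/(1 − 0.55 + 0.24) = 1/0.69 ≈ 1.449.
ΔY = k × ΔG = (−$243 billion) / 0.69 ≈ −$352 billion.

−$352 billion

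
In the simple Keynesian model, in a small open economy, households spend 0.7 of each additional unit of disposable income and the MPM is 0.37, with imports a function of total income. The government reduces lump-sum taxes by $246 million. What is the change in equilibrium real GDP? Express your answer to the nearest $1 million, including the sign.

A lump-sum tax change of −$246 million shifts disposable income by +$246 million; first-round consumption changes by −c × ΔT = −0.7 × (−$246 million) = +$172.2 million.
Expenditure multiplier = 1/(1 − c + m) = 1/(1 − 0.7 + 0.37) = 1/0.67 ≈ 1.493.
The tax multiplier is −c × k ≈ −1.045, so ΔY = k × (−c·ΔT) = (+$172.2 million) / 0.67 ≈ +$257 million.

+$257 million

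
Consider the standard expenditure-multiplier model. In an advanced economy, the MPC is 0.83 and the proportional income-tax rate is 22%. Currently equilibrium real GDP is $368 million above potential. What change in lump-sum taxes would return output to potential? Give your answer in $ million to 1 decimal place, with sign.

Spending multiplier = 1/(1 − c(1−t)) = 1/(1 − 0.83×0.78) = 1/0.3526 ≈ 2.836.
Tax multiplier = −c·k = −0.83/0.3526 ≈ −2.354. Need ΔY = −$368 million, so ΔT = ΔY/(−c·k) = −(−$368 million) × 0.3526 / 0.83 ≈ +$156.3 million.
The government should raise lump-sum taxes by $156.3 million.

+$156.3 million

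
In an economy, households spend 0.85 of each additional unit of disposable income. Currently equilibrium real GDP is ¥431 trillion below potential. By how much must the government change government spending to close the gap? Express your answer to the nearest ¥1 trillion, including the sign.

+¥65 trillion

Spending multiplier = 1/(1 − MPC) = 1/(1 − 0.85) = 1/0.15 ≈ 6.667.
Need ΔY = +¥431 trillion, so ΔG = ΔY/k = (+¥431 trillion) × 0.15 ≈ +¥65 trillion.
The government should increase government spending by ¥65 trillion.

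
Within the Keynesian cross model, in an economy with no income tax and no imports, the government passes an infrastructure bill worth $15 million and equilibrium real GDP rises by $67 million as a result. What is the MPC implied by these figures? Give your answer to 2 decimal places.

0.78

Implied spending multiplier k = ΔY/ΔG = 67/15 ≈ 4.4667.
Since k = 1/(1 − MPC), MPC = 1 − 1/k = 1 − ΔG/ΔY = 1 − 15/67 ≈ 0.78.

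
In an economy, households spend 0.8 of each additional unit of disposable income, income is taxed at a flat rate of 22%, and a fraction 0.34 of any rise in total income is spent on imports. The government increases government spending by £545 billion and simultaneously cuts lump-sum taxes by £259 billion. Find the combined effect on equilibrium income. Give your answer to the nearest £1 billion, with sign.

Expenditure multiplier = 1/(1 − c(1−t) + m) = 1/(1 − 0.8×0.78 + 0.34) = 1/0.716 ≈ 1.397.
ΔG contributes k·ΔG = (+£545 billion) / 0.716 ≈ +£761.2 billion.
ΔT of −£259 billion changes first-round spending by −c·ΔT = +£207.2 billion, contributing k·(−c·ΔT) = (+£207.2 billion) / 0.716 ≈ +£289.4 billion.
Net ΔY = k(ΔG − c·ΔT) = (+£752.2 billion) / 0.716 ≈ +£1,051 billion.

+£1,051 billion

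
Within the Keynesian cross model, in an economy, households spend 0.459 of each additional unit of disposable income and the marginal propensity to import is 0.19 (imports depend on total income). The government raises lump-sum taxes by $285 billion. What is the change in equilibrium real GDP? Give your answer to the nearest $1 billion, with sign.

A lump-sum tax change of +$285 billion shifts disposable income by −$285 billion; first-round consumption changes by −c × ΔT = −0.459 × (+$285 billion) = −$130.815 billion.
Expenditure multiplier = 1/(1 − c + m) = 1/(1 − 0.459 + 0.19) = 1/0.731 ≈ 1.368.
The tax multiplier is −c × k ≈ −0.628, so ΔY = k × (−c·ΔT) = (−$130.815 billion) / 0.731 ≈ −$179 billion.

−$179 billion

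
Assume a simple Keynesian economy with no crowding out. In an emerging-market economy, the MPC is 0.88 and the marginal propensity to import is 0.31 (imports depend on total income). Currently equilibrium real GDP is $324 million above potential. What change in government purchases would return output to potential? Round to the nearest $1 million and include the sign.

Spending multiplier = 1/(1 − c + m) = 1/(1 − 0.88 + 0.31) = 1/0.43 ≈ 2.326.
Need ΔY = −$324 million, so ΔG = ΔY/k = (−$324 million) × 0.43 ≈ −$139 million.
The government should cut government purchases by $139 million.

−$139 million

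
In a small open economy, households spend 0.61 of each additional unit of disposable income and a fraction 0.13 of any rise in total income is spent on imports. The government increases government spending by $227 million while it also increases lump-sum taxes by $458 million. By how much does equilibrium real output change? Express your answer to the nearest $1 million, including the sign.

Expenditure multiplier = 1/(1 − c + m) = 1/(1 − 0.61 + 0.13) = 1/0.52 ≈ 1.923.
ΔG contributes k·ΔG = (+$227 million) / 0.52 ≈ +$436.5 million.
ΔT of +$458 million changes first-round spending by −c·ΔT = −$279.38 million, contributing k·(−c·ΔT) = (−$279.38 million) / 0.52 ≈ −$537.3 million.
Net ΔY = k(ΔG − c·ΔT) = (−$52.38 million) / 0.52 ≈ −$101 million.

−$101 million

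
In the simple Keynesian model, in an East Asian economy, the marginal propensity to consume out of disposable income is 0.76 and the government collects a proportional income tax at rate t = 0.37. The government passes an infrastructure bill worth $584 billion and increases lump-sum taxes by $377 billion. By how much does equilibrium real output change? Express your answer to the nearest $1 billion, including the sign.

Expenditure multiplier = 1/(1 − c(1−t)) = 1/(1 − 0.76×0.63) = 1/0.5212 ≈ 1.919.
ΔG contributes k·ΔG = (+$584 billion) / 0.5212 ≈ +$1,120.5 billion.
ΔT of +$377 billion changes first-round spending by −c·ΔT = −$286.52 billion, contributing k·(−c·ΔT) = (−$286.52 billion) / 0.5212 ≈ −$549.7 billion.
Net ΔY = k(ΔG − c·ΔT) = (+$297.48 billion) / 0.5212 ≈ +$571 billion.

+$571 billion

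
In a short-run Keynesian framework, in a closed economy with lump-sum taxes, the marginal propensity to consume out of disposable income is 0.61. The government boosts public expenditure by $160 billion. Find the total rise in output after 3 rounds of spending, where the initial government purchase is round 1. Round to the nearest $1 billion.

$317 billion

Round 1 adds ΔG = $160 billion; each later round is MPC = 0.61 times the previous.
After 3 rounds: 160 + 97.6 + 59.536 = ΔG·(1 − c^3)/(1 − c) = 160 × (1 − 0.226981)/0.39 ≈ $317 billion.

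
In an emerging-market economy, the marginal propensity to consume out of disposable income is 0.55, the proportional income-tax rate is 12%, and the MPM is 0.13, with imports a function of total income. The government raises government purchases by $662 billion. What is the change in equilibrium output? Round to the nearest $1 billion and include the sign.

+$1,025 billion

Government-spending multiplier = 1/(1 − c(1−t) + m) = 1/(1 − 0.55×0.88 + 0.13) = 1/0.646 ≈ 1.548.
ΔY = k × ΔG = (+$662 billion) / 0.646 ≈ +$1,025 billion.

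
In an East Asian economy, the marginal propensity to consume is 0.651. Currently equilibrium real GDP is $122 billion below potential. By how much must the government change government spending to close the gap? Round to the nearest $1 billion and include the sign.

Spending multiplier = 1/(1 − MPC) = 1/(1 − 0.651) = 1/0.349 ≈ 2.865.
Need ΔY = +$122 billion, so ΔG = ΔY/k = (+$122 billion) × 0.349 ≈ +$43 billion.
The government should increase government spending by $43 billion.

+$43 billion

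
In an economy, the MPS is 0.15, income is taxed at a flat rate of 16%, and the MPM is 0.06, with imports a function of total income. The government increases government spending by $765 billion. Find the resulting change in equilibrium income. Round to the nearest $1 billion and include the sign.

MPC = 1 − MPS = 1 − 0.15 = 0.85.
Spending multiplier = 1/(1 − c(1−t) + m) = 1/(1 − 0.85×0.84 + 0.06) = 1/0.346 ≈ 2.89.
ΔY = k × ΔG = (+$765 billion) / 0.346 ≈ +$2,211 billion.

+$2,211 billion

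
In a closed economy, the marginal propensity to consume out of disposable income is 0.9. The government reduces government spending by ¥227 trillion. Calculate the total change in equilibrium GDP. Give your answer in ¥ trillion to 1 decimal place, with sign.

Government-spending multiplier = 1/(1 − MPC) = 1/(1 − 0.9) = 1/0.1 = 10.
ΔY = k × ΔG = (−¥227 trillion) / 0.1 = −¥2,270 trillion.

−¥2,270.0 trillion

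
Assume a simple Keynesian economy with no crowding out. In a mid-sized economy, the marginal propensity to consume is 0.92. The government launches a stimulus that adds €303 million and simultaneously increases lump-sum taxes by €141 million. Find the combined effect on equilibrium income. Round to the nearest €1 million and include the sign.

Expenditure multiplier = 1/(1 − MPC) = 1/(1 − 0.92) = 1/0.08 = 12.5.
ΔG contributes k·ΔG = (+€303 million) / 0.08 = +€3,787.5 million.
ΔT of +€141 million changes first-round spending by −c·ΔT = −€129.72 million, contributing k·(−c·ΔT) = (−€129.72 million) / 0.08 = −€1,621.5 million.
Net ΔY = k(ΔG − c·ΔT) = (+€173.28 million) / 0.08 = +€2,166 million.

+€2,166 million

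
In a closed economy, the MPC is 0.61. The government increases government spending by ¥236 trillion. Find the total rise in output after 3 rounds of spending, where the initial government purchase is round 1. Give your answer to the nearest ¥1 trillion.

Round 1 adds ΔG = ¥236 trillion; each later round is MPC = 0.61 times the previous.
After 3 rounds: 236 + 143.96 + 87.8156 = ΔG·(1 − c^3)/(1 − c) = 236 × (1 − 0.226981)/0.39 ≈ ¥468 trillion.

¥468 trillion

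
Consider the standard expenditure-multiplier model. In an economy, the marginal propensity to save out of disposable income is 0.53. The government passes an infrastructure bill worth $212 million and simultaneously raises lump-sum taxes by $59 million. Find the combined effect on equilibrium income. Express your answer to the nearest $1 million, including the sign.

MPC = 1 − MPS = 1 − 0.53 = 0.47.
Expenditure multiplier = 1/(1 − MPC) = 1/(1 − 0.47) = 1/0.53 ≈ 1.887.
ΔG contributes k·ΔG = (+$212 million) / 0.53 = +$400 million.
ΔT of +$59 million changes first-round spending by −c·ΔT = −$27.73 million, contributing k·(−c·ΔT) = (−$27.73 million) / 0.53 ≈ −$52.3 million.
Net ΔY = k(ΔG − c·ΔT) = (+$184.27 million) / 0.53 ≈ +$348 million.

+$348 million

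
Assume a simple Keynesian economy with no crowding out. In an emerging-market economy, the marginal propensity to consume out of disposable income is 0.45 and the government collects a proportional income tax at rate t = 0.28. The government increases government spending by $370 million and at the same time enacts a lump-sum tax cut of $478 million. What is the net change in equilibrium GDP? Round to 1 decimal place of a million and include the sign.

+$865.5 million

Expenditure multiplier = 1/(1 − c(1−t)) = 1/(1 − 0.45×0.72) = 1/0.676 ≈ 1.479.
ΔG contributes k·ΔG = (+$370 million) / 0.676 ≈ +$547.3 million.
ΔT of −$478 million changes first-round spending by −c·ΔT = +$215.1 million, contributing k·(−c·ΔT) = (+$215.1 million) / 0.676 ≈ +$318.2 million.
Net ΔY = k(ΔG − c·ΔT) = (+$585.1 million) / 0.676 ≈ +$865.5 million.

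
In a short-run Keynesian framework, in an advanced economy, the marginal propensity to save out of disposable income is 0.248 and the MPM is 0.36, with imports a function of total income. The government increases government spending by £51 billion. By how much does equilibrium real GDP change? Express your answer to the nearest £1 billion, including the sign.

+£84 billion

MPC = 1 − MPS = 1 − 0.248 = 0.752.
Expenditure multiplier = 1/(1 − c + m) = 1/(1 − 0.752 + 0.36) = 1/0.608 ≈ 1.645.
ΔY = k × ΔG = (+£51 billion) / 0.608 ≈ +£84 billion.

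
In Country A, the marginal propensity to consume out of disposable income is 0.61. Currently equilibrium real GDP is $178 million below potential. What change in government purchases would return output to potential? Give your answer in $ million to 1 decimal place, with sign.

+$69.4 million

Spending multiplier = 1/(1 − MPC) = 1/(1 − 0.61) = 1/0.39 ≈ 2.564.
Need ΔY = +$178 million, so ΔG = ΔY/k = (+$178 million) × 0.39 ≈ +$69.4 million.
The government should increase government purchases by $69.4 million.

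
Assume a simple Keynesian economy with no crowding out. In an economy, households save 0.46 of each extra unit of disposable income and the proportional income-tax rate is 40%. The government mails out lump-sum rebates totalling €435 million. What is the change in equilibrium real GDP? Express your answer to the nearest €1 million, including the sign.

MPC = 1 − MPS = 1 − 0.46 = 0.54.
A lump-sum tax change of −€435 million shifts disposable income by +€435 million; first-round consumption changes by −c × ΔT = −0.54 × (−€435 million) = +€234.9 million.
Expenditure multiplier = 1/(1 − c(1−t)) = 1/(1 − 0.54×0.6) = 1/0.676 ≈ 1.479.
The tax multiplier is −c × k ≈ −0.799, so ΔY = k × (−c·ΔT) = (+€234.9 million) / 0.676 ≈ +€347 million.

+€347 million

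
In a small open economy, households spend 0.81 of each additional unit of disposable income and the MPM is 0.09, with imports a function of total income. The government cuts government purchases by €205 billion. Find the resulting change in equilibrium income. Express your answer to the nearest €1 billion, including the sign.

−€732 billion

Expenditure multiplier = 1/(1 − c + m) = 1/(1 − 0.81 + 0.09) = 1/0.28 ≈ 3.571.
ΔY = k × ΔG = (−€205 billion) / 0.28 ≈ −€732 billion.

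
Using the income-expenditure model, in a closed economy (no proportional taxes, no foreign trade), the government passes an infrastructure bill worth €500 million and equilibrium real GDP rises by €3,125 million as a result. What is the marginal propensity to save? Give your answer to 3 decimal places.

Implied spending multiplier k = ΔY/ΔG = 3,125/500 = 6.25.
Since k = 1/(1 − MPC), MPC = 1 − 1/k = 1 − ΔG/ΔY = 1 − 500/3,125 = 0.840.
MPS = 1 − MPC = 0.160.

0.160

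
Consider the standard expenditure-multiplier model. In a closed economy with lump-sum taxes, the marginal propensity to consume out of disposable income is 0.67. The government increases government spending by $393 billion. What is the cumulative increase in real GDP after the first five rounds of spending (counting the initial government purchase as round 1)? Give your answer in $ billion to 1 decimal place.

$1,030.1 billion

Round 1 adds ΔG = $393 billion; each later round is MPC = 0.67 times the previous.
After 5 rounds: 393 + 263.31 + 176.4177 + 118.199859 + 79.19390553 = ΔG·(1 − c^5)/(1 − c) = 393 × (1 − 0.1350125107)/0.33 ≈ $1,030.1 billion.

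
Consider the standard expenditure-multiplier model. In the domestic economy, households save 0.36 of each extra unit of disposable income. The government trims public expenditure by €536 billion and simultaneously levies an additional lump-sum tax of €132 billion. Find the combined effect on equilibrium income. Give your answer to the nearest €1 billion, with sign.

MPC = 1 − MPS = 1 − 0.36 = 0.64.
Expenditure multiplier = 1/(1 − MPC) = 1/(1 − 0.64) = 1/0.36 ≈ 2.778.
ΔG contributes k·ΔG = (−€536 billion) / 0.36 ≈ −€1,488.9 billion.
ΔT of +€132 billion changes first-round spending by −c·ΔT = −€84.48 billion, contributing k·(−c·ΔT) = (−€84.48 billion) / 0.36 ≈ −€234.7 billion.
Net ΔY = k(ΔG − c·ΔT) = (−€620.48 billion) / 0.36 ≈ −€1,724 billion.

−€1,724 billion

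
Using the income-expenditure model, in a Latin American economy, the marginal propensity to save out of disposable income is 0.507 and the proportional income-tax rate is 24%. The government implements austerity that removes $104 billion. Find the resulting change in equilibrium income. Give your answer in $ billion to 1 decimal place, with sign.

−$166.3 billion

MPC = 1 − MPS = 1 − 0.507 = 0.493.
Government-spending multiplier = 1/(1 − c(1−t)) = 1/(1 − 0.493×0.76) = 1/0.62532 ≈ 1.599.
ΔY = k × ΔG = (−$104 billion) / 0.62532 ≈ −$166.3 billion.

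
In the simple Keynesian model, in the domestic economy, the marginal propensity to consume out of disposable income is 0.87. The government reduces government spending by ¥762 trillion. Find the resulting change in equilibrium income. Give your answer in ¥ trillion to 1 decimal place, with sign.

−¥5,861.5 trillion

Government-spending multiplier = 1/(1 − MPC) = 1/(1 − 0.87) = 1/0.13 ≈ 7.692.
ΔY = k × ΔG = (−¥762 trillion) / 0.13 ≈ −¥5,861.5 trillion.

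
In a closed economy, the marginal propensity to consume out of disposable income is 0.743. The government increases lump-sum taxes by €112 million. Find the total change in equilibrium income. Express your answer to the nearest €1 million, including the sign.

A lump-sum tax change of +€112 million shifts disposable income by −€112 million; first-round consumption changes by −c × ΔT = −0.743 × (+€112 million) = −€83.216 million.
Expenditure multiplier = 1/(1 − MPC) = 1/(1 − 0.743) = 1/0.257 ≈ 3.891.
The tax multiplier is −c × k ≈ −2.891, so ΔY = k × (−c·ΔT) = (−€83.216 million) / 0.257 ≈ −€324 million.

−€324 million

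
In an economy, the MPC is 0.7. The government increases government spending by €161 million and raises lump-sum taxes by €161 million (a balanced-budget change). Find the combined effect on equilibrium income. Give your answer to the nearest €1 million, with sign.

+€161 million

Expenditure multiplier = 1/(1 − MPC) = 1/(1 − 0.7) = 1/0.3 ≈ 3.333.
ΔG contributes k·ΔG = (+€161 million) / 0.3 ≈ +€536.7 million.
ΔT of +€161 million changes first-round spending by −c·ΔT = −€112.7 million, contributing k·(−c·ΔT) = (−€112.7 million) / 0.3 ≈ −€375.7 million.
With ΔG = ΔT and no other leakages, the balanced-budget multiplier is 1, so ΔY = ΔG = +€161 million.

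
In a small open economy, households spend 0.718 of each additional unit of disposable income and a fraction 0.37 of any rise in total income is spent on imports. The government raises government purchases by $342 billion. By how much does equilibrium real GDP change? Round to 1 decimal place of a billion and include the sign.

Expenditure multiplier = 1/(1 − c + m) = 1/(1 − 0.718 + 0.37) = 1/0.652 ≈ 1.534.
ΔY = k × ΔG = (+$342 billion) / 0.652 ≈ +$524.5 billion.

+$524.5 billion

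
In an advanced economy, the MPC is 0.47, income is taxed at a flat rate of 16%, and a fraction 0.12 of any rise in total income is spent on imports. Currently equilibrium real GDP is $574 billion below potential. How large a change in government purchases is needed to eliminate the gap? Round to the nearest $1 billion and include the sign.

Spending multiplier = 1/(1 − c(1−t) + m) = 1/(1 − 0.47×0.84 + 0.12) = 1/0.7252 ≈ 1.379.
Need ΔY = +$574 billion, so ΔG = ΔY/k = (+$574 billion) × 0.7252 ≈ +$416 billion.
The government should increase government purchases by $416 billion.

+$416 billion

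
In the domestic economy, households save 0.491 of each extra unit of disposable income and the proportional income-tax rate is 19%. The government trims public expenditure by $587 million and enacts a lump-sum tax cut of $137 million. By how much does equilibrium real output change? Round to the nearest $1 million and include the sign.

MPC = 1 − MPS = 1 − 0.491 = 0.509.
Expenditure multiplier = 1/(1 − c(1−t)) = 1/(1 − 0.509×0.81) = 1/0.58771 ≈ 1.702.
ΔG contributes k·ΔG = (−$587 million) / 0.58771 ≈ −$998.8 million.
ΔT of −$137 million changes first-round spending by −c·ΔT = +$69.733 million, contributing k·(−c·ΔT) = (+$69.733 million) / 0.58771 ≈ +$118.7 million.
Net ΔY = k(ΔG − c·ΔT) = (−$517.267 million) / 0.58771 ≈ −$880 million.

−$880 million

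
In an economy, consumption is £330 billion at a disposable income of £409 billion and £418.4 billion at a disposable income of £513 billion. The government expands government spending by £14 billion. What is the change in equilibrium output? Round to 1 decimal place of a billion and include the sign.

MPC = ΔC/ΔYd = (418.4 − 330)/(513 − 409) = 88.4/104 = 0.85.
Expenditure multiplier = 1/(1 − MPC) = 1/(1 − 0.85) = 1/0.15 ≈ 6.667.
ΔY = k × ΔG = (+£14 billion) / 0.15 ≈ +£93.3 billion.

+£93.3 billion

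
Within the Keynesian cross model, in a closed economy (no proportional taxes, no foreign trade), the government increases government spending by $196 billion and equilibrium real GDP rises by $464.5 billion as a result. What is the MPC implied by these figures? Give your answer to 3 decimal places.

Implied spending multiplier k = ΔY/ΔG = 464.5/196 ≈ 2.3699.
Since k = 1/(1 − MPC), MPC = 1 − 1/k = 1 − ΔG/ΔY = 1 − 196/464.5 ≈ 0.578.

0.578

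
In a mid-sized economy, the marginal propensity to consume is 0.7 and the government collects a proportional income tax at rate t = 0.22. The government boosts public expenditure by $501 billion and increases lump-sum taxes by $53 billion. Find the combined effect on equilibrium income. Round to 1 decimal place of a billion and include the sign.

+$1,021.8 billion

Expenditure multiplier = 1/(1 − c(1−t)) = 1/(1 − 0.7×0.78) = 1/0.454 ≈ 2.203.
ΔG contributes k·ΔG = (+$501 billion) / 0.454 ≈ +$1,103.5 billion.
ΔT of +$53 billion changes first-round spending by −c·ΔT = −$37.1 billion, contributing k·(−c·ΔT) = (−$37.1 billion) / 0.454 ≈ −$81.7 billion.
Net ΔY = k(ΔG − c·ΔT) = (+$463.9 billion) / 0.454 ≈ +$1,021.8 billion.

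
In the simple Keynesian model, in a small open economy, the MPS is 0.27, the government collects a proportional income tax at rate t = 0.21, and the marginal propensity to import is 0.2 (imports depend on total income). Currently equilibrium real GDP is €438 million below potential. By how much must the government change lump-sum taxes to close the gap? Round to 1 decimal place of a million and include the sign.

−€374.0 million

MPC = 1 − MPS = 1 − 0.27 = 0.73.
Spending multiplier = 1/(1 − c(1−t) + m) = 1/(1 − 0.73×0.79 + 0.2) = 1/0.6233 ≈ 1.604.
Tax multiplier = −c·k = −0.73/0.6233 ≈ −1.171. Need ΔY = +€438 million, so ΔT = ΔY/(−c·k) = −(+€438 million) × 0.6233 / 0.73 ≈ −€374 million.
The government should cut lump-sum taxes by €374 million.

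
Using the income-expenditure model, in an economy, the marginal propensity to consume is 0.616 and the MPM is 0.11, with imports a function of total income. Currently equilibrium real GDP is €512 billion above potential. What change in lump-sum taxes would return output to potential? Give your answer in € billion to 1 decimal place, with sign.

+€410.6 billion

Spending multiplier = 1/(1 − c + m) = 1/(1 − 0.616 + 0.11) = 1/0.494 ≈ 2.024.
Tax multiplier = −c·k = −0.616/0.494 ≈ −1.247. Need ΔY = −€512 billion, so ΔT = ΔY/(−c·k) = −(−€512 billion) × 0.494 / 0.616 ≈ +€410.6 billion.
The government should raise lump-sum taxes by €410.6 billion.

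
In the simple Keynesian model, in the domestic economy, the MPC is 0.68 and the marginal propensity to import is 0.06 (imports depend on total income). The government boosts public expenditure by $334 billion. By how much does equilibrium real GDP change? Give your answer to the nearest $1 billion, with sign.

+$879 billion

Government-spending multiplier = 1/(1 − c + m) = 1/(1 − 0.68 + 0.06) = 1/0.38 ≈ 2.632.
ΔY = k × ΔG = (+$334 billion) / 0.38 ≈ +$879 billion.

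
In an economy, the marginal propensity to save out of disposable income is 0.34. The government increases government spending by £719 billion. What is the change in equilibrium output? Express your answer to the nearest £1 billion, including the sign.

+£2,115 billion

MPC = 1 − MPS = 1 − 0.34 = 0.66.
Expenditure multiplier = 1/(1 − MPC) = 1/(1 − 0.66) = 1/0.34 ≈ 2.941.
ΔY = k × ΔG = (+£719 billion) / 0.34 ≈ +£2,115 billion.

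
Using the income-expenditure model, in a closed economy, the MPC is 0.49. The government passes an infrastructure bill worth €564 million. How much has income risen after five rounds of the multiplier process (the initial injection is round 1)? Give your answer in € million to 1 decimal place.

€1,074.6 million

Round 1 adds ΔG = €564 million; each later round is MPC = 0.49 times the previous.
After 5 rounds: 564 + 276.36 + 135.4164 + 66.354036 + 32.51347764 = ΔG·(1 − c^5)/(1 − c) = 564 × (1 − 0.0282475249)/0.51 ≈ €1,074.6 million.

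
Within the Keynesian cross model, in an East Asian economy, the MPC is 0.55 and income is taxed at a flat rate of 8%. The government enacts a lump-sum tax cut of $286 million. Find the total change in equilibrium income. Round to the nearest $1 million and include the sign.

+$318 million

A lump-sum tax change of −$286 million shifts disposable income by +$286 million; first-round consumption changes by −c × ΔT = −0.55 × (−$286 million) = +$157.3 million.
Expenditure multiplier = 1/(1 − c(1−t)) = 1/(1 − 0.55×0.92) = 1/0.494 ≈ 2.024.
The tax multiplier is −c × k ≈ −1.113, so ΔY = k × (−c·ΔT) = (+$157.3 million) / 0.494 ≈ +$318 million.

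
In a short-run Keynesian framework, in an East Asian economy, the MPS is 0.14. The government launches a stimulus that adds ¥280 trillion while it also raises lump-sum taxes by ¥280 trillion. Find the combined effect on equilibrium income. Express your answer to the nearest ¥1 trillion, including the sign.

MPC = 1 − MPS = 1 − 0.14 = 0.86.
Expenditure multiplier = 1/(1 − MPC) = 1/(1 − 0.86) = 1/0.14 ≈ 7.143.
ΔG contributes k·ΔG = (+¥280 trillion) / 0.14 = +¥2,000 trillion.
ΔT of +¥280 trillion changes first-round spending by −c·ΔT = −¥240.8 trillion, contributing k·(−c·ΔT) = (−¥240.8 trillion) / 0.14 = −¥1,720 trillion.
With ΔG = ΔT and no other leakages, the balanced-budget multiplier is 1, so ΔY = ΔG = +¥280 trillion.

+¥280 trillion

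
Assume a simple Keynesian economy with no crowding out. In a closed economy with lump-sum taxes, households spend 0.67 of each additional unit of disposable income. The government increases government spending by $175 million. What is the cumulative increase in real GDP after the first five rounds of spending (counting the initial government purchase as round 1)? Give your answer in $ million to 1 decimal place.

Round 1 adds ΔG = $175 million; each later round is MPC = 0.67 times the previous.
After 5 rounds: 175 + 117.25 + 78.5575 + 52.633525 + 35.26446175 = ΔG·(1 − c^5)/(1 − c) = 175 × (1 − 0.1350125107)/0.33 ≈ $458.7 million.

$458.7 million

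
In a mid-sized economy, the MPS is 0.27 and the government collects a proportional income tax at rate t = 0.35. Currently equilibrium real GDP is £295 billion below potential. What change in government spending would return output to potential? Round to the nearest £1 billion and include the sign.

+£155 billion

MPC = 1 − MPS = 1 − 0.27 = 0.73.
Spending multiplier = 1/(1 − c(1−t)) = 1/(1 − 0.73×0.65) = 1/0.5255 ≈ 1.903.
Need ΔY = +£295 billion, so ΔG = ΔY/k = (+£295 billion) × 0.5255 ≈ +£155 billion.
The government should increase government spending by £155 billion.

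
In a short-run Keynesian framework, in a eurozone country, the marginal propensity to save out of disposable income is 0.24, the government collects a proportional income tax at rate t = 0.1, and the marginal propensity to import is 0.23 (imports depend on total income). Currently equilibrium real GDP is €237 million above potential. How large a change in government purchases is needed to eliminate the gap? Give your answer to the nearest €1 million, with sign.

−€129 million

MPC = 1 − MPS = 1 − 0.24 = 0.76.
Spending multiplier = 1/(1 − c(1−t) + m) = 1/(1 − 0.76×0.9 + 0.23) = 1/0.546 ≈ 1.832.
Need ΔY = −€237 million, so ΔG = ΔY/k = (−€237 million) × 0.546 ≈ −€129 million.
The government should cut government purchases by €129 million.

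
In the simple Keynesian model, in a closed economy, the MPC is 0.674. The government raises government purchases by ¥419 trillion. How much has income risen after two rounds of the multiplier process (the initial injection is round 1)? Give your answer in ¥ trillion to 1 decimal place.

¥701.4 trillion

Round 1 adds ΔG = ¥419 trillion; each later round is MPC = 0.674 times the previous.
After 2 rounds: 419 + 282.406 = ΔG·(1 − c^2)/(1 − c) = 419 × (1 − 0.454276)/0.326 ≈ ¥701.4 trillion.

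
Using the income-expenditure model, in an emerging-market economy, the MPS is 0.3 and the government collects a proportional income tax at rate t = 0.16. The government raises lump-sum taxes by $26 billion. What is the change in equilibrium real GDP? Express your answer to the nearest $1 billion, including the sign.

−$44 billion

MPC = 1 − MPS = 1 − 0.3 = 0.7.
A lump-sum tax change of +$26 billion shifts disposable income by −$26 billion; first-round consumption changes by −c × ΔT = −0.7 × (+$26 billion) = −$18.2 billion.
Expenditure multiplier = 1/(1 − c(1−t)) = 1/(1 − 0.7×0.84) = 1/0.412 ≈ 2.427.
The tax multiplier is −c × k ≈ −1.699, so ΔY = k × (−c·ΔT) = (−$18.2 billion) / 0.412 ≈ −$44 billion.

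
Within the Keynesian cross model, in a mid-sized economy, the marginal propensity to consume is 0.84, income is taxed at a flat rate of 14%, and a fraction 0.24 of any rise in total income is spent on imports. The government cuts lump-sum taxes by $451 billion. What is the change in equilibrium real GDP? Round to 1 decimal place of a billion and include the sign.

+$731.9 billion

A lump-sum tax change of −$451 billion shifts disposable income by +$451 billion; first-round consumption changes by −c × ΔT = −0.84 × (−$451 billion) = +$378.84 billion.
Expenditure multiplier = 1/(1 − c(1−t) + m) = 1/(1 − 0.84×0.86 + 0.24) = 1/0.5176 ≈ 1.932.
The tax multiplier is −c × k ≈ −1.623, so ΔY = k × (−c·ΔT) = (+$378.84 billion) / 0.5176 ≈ +$731.9 billion.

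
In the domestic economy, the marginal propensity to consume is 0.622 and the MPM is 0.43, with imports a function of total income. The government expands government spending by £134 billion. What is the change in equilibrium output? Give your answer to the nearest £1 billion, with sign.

+£166 billion

Government-spending multiplier = 1/(1 − c + m) = 1/(1 − 0.622 + 0.43) = 1/0.808 ≈ 1.238.
ΔY = k × ΔG = (+£134 billion) / 0.808 ≈ +£166 billion.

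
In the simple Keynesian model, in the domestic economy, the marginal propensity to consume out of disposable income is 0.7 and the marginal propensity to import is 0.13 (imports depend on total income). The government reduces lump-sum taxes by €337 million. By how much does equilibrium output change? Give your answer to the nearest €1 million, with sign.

+€549 million

A lump-sum tax change of −€337 million shifts disposable income by +€337 million; first-round consumption changes by −c × ΔT = −0.7 × (−€337 million) = +€235.9 million.
Expenditure multiplier = 1/(1 − c + m) = 1/(1 − 0.7 + 0.13) = 1/0.43 ≈ 2.326.
The tax multiplier is −c × k ≈ −1.628, so ΔY = k × (−c·ΔT) = (+€235.9 million) / 0.43 ≈ +€549 million.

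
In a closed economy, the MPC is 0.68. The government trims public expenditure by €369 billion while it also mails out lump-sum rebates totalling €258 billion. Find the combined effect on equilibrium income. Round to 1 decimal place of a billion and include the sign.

Expenditure multiplier = 1/(1 − MPC) = 1/(1 − 0.68) = 1/0.32 = 3.125.
ΔG contributes k·ΔG = (−€369 billion) / 0.32 ≈ −€1,153.1 billion.
ΔT of −€258 billion changes first-round spending by −c·ΔT = +€175.44 billion, contributing k·(−c·ΔT) = (+€175.44 billion) / 0.32 ≈ +€548.3 billion.
Net ΔY = k(ΔG − c·ΔT) = (−€193.56 billion) / 0.32 ≈ −€604.9 billion.

−€604.9 billion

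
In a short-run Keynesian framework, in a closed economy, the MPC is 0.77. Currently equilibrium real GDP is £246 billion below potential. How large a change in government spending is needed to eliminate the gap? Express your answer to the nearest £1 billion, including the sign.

+£57 billion

Spending multiplier = 1/(1 − MPC) = 1/(1 − 0.77) = 1/0.23 ≈ 4.348.
Need ΔY = +£246 billion, so ΔG = ΔY/k = (+£246 billion) × 0.23 ≈ +£57 billion.
The government should increase government spending by £57 billion.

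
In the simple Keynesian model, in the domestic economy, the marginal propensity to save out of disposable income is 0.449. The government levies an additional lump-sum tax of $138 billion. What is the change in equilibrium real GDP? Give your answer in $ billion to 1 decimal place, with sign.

MPC = 1 − MPS = 1 − 0.449 = 0.551.
A lump-sum tax change of +$138 billion shifts disposable income by −$138 billion; first-round consumption changes by −c × ΔT = −0.551 × (+$138 billion) = −$76.038 billion.
Expenditure multiplier = 1/(1 − MPC) = 1/(1 − 0.551) = 1/0.449 ≈ 2.227.
The tax multiplier is −c × k ≈ −1.227, so ΔY = k × (−c·ΔT) = (−$76.038 billion) / 0.449 ≈ −$169.3 billion.

−$169.3 billion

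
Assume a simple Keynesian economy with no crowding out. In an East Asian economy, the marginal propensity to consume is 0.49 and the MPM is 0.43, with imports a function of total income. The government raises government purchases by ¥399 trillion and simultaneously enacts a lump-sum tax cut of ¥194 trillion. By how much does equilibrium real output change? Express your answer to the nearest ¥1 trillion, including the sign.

+¥526 trillion

Expenditure multiplier = 1/(1 − c + m) = 1/(1 − 0.49 + 0.43) = 1/0.94 ≈ 1.064.
ΔG contributes k·ΔG = (+¥399 trillion) / 0.94 ≈ +¥424.5 trillion.
ΔT of −¥194 trillion changes first-round spending by −c·ΔT = +¥95.06 trillion, contributing k·(−c·ΔT) = (+¥95.06 trillion) / 0.94 ≈ +¥101.1 trillion.
Net ΔY = k(ΔG − c·ΔT) = (+¥494.06 trillion) / 0.94 ≈ +¥526 trillion.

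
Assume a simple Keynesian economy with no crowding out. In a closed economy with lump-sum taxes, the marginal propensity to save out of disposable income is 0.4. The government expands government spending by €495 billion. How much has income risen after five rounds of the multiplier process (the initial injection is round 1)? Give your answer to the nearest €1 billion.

€1,141 billion

MPC = 1 − MPS = 1 − 0.4 = 0.6.
Round 1 adds ΔG = €495 billion; each later round is MPC = 0.6 times the previous.
After 5 rounds: 495 + 297 + 178.2 + 106.92 + 64.152 = ΔG·(1 − c^5)/(1 − c) = 495 × (1 − 0.07776)/0.4 ≈ €1,141 billion.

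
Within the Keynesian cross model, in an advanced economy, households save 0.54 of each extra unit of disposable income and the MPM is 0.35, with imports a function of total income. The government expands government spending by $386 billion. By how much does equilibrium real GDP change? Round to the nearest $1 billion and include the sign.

+$434 billion

MPC = 1 − MPS = 1 − 0.54 = 0.46.
Expenditure multiplier = 1/(1 − c + m) = 1/(1 − 0.46 + 0.35) = 1/0.89 ≈ 1.124.
ΔY = k × ΔG = (+$386 billion) / 0.89 ≈ +$434 billion.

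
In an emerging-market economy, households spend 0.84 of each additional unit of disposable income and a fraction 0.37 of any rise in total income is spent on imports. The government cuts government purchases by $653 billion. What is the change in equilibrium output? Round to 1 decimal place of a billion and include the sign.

−$1,232.1 billion

Government-spending multiplier = 1/(1 − c + m) = 1/(1 − 0.84 + 0.37) = 1/0.53 ≈ 1.887.
ΔY = k × ΔG = (−$653 billion) / 0.53 ≈ −$1,232.1 billion.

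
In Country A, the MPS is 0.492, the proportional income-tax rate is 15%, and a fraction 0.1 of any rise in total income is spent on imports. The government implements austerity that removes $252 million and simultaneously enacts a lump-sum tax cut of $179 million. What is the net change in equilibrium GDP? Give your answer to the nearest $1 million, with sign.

−$241 million

MPC = 1 − MPS = 1 − 0.492 = 0.508.
Expenditure multiplier = 1/(1 − c(1−t) + m) = 1/(1 − 0.508×0.85 + 0.1) = 1/0.6682 ≈ 1.497.
ΔG contributes k·ΔG = (−$252 million) / 0.6682 ≈ −$377.1 million.
ΔT of −$179 million changes first-round spending by −c·ΔT = +$90.932 million, contributing k·(−c·ΔT) = (+$90.932 million) / 0.6682 ≈ +$136.1 million.
Net ΔY = k(ΔG − c·ΔT) = (−$161.068 million) / 0.6682 ≈ −$241 million.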